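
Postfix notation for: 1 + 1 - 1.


Left to right (same or higher precedence on left)
Postfix: 1 1 + 1 -


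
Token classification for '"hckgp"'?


Pattern: double-quoted sequence
Type: STRING_LITERAL


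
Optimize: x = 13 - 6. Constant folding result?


13 - 6 = 7 at compile time
Optimized: x = 7


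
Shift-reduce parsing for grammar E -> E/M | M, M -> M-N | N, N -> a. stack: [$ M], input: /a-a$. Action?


lookahead ∉ {-} so M won't extend; reduce E -> M
Action: reduce (E -> M)


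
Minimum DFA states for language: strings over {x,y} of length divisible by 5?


Track length mod 5: states 0..4, accept at 0
Minimal DFA: 5 states


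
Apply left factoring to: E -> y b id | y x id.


Common prefix: 'y'
Factored: E -> y E', E' -> b id | x id


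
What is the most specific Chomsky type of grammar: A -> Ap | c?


Left-linear: every RHS is a terminal or one nonterminal followed by a terminal
Classification: Type 3 (Regular)


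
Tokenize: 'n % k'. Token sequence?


Scan left to right, longest-match per lexeme
Tokens: ID(n), OP(%), ID(k)


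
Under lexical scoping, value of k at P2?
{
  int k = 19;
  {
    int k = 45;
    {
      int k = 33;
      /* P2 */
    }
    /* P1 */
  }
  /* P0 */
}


k declared in the same block as P2
k = 33


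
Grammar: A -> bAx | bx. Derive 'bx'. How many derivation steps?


Derivation: A => bx
Steps: 1


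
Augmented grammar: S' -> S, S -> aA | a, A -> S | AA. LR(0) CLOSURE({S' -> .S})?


Start: S' -> .S
For each item with dot before a nonterminal B, add B -> .γ for every B-production
Closure: [S' -> .S, S -> .aA, S -> .a]


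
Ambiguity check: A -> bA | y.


right-linear, alternatives start with distinct terminals 'b' vs 'y': unique leftmost derivation
Unambiguous


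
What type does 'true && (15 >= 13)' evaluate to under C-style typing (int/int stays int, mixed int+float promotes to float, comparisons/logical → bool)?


Operand types: bool && bool
Rule: logical operators take bool operands and yield bool
Result type: bool


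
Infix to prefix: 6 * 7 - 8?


left-to-right (same/higher precedence on left): tree is (- (* 6 7) 8)
Prefix: - * 6 7 8


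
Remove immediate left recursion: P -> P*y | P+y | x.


Left-recursive alternatives: P*y, P+y; non-recursive: x
Introduce P': P -> xP', P' -> *yP' | +yP' | ε


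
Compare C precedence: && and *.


'*' is multiplicative (level 10); '&&' is logical AND (level 2)
Higher level binds tighter
'*' has higher precedence than '&&'


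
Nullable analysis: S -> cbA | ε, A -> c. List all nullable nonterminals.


A nonterminal is nullable iff some alternative derives ε (directly, or every symbol in it is nullable)
Nullable: {S}


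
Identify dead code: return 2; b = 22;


statement follows a return and is unreachable
Dead: 'b = 22'


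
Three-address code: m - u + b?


Break into single-operator statements:
t1 = m - u
t2 = t1 + b


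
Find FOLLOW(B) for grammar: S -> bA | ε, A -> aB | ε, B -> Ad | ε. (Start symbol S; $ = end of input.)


$ ∈ FOLLOW(S). For each A -> αBβ: add FIRST(β)\{ε} to FOLLOW(B); if β nullable, add FOLLOW(A).
FOLLOW(B) = {$, d}


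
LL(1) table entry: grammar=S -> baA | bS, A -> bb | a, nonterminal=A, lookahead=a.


For [A, a]: 'a' ∈ FIRST(a)
Entry: A -> a


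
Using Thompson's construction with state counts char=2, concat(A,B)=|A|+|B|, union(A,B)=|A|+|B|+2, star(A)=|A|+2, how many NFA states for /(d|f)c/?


Syntax tree has 3 char leaf(s), 1 union(s), 0 star(s)
chars contribute 3×2 = 6; each union adds +2; each star adds +2
Total: 6 + 2 + 0 = 8 states


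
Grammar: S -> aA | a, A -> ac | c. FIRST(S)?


Per alternative of S: FIRST(aA) = {a}; FIRST(a) = {a}
FIRST(S) = {a}


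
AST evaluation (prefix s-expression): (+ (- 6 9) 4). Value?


Evaluate inner: (- 6 9) = -3
Evaluate root: (+ -3 4) = 1
Result: 1


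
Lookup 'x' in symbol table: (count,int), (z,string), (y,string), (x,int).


Lookup 'x' → type int


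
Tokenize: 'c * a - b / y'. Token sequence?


Scan left to right, longest-match per lexeme
Tokens: ID(c), OP(*), ID(a), OP(-), ID(b), OP(/), ID(y)


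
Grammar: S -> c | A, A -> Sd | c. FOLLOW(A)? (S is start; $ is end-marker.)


$ ∈ FOLLOW(S). For each A -> αBβ: add FIRST(β)\{ε} to FOLLOW(B); if β nullable, add FOLLOW(A).
FOLLOW(A) = {$, d}


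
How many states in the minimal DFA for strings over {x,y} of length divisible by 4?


Track length mod 4: states 0..3, accept at 0
Minimal DFA: 4 states


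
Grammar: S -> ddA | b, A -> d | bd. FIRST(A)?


Per alternative of A: FIRST(d) = {d}; FIRST(bd) = {b}
FIRST(A) = {b, d}


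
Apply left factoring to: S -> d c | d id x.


Common prefix: 'd'
Factored: S -> d S', S' -> c | id x


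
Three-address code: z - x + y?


Break into single-operator statements:
t1 = z - x
t2 = t1 + y


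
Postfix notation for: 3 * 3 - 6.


Left to right (same or higher precedence on left)
Postfix: 3 3 * 6 -


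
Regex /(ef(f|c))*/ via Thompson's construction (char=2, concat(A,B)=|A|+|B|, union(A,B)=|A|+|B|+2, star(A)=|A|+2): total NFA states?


Syntax tree has 4 char leaf(s), 1 union(s), 1 star(s)
chars contribute 4×2 = 8; each union adds +2; each star adds +2
Total: 8 + 2 + 2 = 12 states


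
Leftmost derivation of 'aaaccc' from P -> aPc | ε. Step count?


Derivation: P => aPc => aaPcc => aaaPccc => aaaccc
Steps: 4


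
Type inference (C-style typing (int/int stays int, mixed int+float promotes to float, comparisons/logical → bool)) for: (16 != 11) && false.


Operand types: bool && bool
Rule: logical operators take bool operands and yield bool
Result type: bool


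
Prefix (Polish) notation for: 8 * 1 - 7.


left-to-right (same/higher precedence on left): tree is (- (* 8 1) 7)
Prefix: - * 8 1 7


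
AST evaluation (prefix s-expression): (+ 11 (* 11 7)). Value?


Evaluate inner: (* 11 7) = 77
Evaluate root: (+ 11 77) = 88
Result: 88


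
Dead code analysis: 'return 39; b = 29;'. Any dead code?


statement follows a return and is unreachable
Dead: 'b = 29'


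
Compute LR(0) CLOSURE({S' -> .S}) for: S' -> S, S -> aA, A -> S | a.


Start: S' -> .S
For each item with dot before a nonterminal B, add B -> .γ for every B-production
Closure: [S' -> .S, S -> .aA]


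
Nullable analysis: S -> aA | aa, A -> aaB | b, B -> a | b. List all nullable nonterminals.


A nonterminal is nullable iff some alternative derives ε (directly, or every symbol in it is nullable)
Nullable: {}


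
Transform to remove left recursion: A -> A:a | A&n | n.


Left-recursive alternatives: A:a, A&n; non-recursive: n
Introduce A': A -> nA', A' -> :aA' | &nA' | ε


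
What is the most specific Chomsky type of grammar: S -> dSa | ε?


Single nonterminal LHS, but d^n a^n is not regular
Classification: Type 2 (Context-Free)


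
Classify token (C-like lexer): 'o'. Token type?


Pattern: letter/underscore followed by alphanumerics, not a keyword
Type: IDENTIFIER


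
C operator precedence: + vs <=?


'+' is additive (level 9); '<=' is relational (level 7)
Higher level binds tighter
'+' has higher precedence than '<='


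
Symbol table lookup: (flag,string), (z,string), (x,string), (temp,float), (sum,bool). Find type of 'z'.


Lookup 'z' → type string


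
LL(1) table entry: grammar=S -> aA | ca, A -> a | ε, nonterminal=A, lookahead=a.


For [A, a]: 'a' ∈ FIRST(a)
Entry: A -> a


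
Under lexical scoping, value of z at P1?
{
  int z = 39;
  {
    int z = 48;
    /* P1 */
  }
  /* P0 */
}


z declared in the same block as P1
z = 48


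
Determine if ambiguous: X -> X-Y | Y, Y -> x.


precedence layered via separate nonterminal Y: deterministic
Unambiguous


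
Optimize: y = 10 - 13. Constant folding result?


10 - 13 = -3 at compile time
Optimized: y = -3


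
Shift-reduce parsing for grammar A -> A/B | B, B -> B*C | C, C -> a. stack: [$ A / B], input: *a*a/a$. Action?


'*' can extend B; shift to build B -> B*C
Action: shift


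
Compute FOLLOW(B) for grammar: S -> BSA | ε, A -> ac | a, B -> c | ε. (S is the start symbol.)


$ ∈ FOLLOW(S). For each A -> αBβ: add FIRST(β)\{ε} to FOLLOW(B); if β nullable, add FOLLOW(A).
FOLLOW(B) = {a, c}


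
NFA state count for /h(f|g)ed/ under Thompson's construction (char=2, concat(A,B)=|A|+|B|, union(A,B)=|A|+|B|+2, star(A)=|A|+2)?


Syntax tree has 5 char leaf(s), 1 union(s), 0 star(s)
chars contribute 5×2 = 10; each union adds +2; each star adds +2
Total: 10 + 2 + 0 = 12 states


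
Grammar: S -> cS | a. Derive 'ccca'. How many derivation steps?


Derivation: S => cS => ccS => cccS => ccca
Steps: 4


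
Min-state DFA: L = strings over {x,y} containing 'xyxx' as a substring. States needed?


KMP-style automaton: 4 progress states + 1 absorbing accept = 5
Minimal DFA: 5 states


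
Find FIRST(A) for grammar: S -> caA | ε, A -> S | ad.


Per alternative of A: FIRST(S) = {c, ε}; FIRST(ad) = {a}
FIRST(A) = {a, c, ε}


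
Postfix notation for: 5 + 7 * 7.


* has higher precedence, evaluate 7*7 first
Postfix: 5 7 7 * +


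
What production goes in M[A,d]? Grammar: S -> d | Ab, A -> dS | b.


For [A, d]: 'd' ∈ FIRST(dS)
Entry: A -> dS


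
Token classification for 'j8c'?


Pattern: letter/underscore followed by alphanumerics, not a keyword
Type: IDENTIFIER


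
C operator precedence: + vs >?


'+' is additive (level 9); '>' is relational (level 7)
Higher level binds tighter
'+' has higher precedence than '>'


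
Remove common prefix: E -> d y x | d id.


Common prefix: 'd'
Factored: E -> d E', E' -> y x | id


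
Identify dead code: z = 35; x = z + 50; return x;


z is read by x's definition; x is returned
No dead code


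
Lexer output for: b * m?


Scan left to right, longest-match per lexeme
Tokens: ID(b), OP(*), ID(m)


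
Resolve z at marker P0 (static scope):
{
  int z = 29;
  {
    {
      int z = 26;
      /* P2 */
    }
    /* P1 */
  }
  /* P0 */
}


z declared in the same block as P0
z = 29


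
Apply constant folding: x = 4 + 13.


4 + 13 = 17 at compile time
Optimized: x = 17


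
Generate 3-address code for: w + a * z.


Break into single-operator statements:
t1 = a * z
t2 = w + t1


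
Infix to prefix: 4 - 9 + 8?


left-to-right (same/higher precedence on left): tree is (+ (- 4 9) 8)
Prefix: + - 4 9 8


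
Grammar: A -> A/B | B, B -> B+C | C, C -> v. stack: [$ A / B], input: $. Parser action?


handle 'A/B' on top; lookahead ∈ FOLLOW(A) = {/, $}
Action: reduce (A -> A/B)


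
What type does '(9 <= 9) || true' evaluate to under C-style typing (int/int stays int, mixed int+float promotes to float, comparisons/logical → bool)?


Operand types: bool || bool
Rule: logical operators take bool operands and yield bool
Result type: bool


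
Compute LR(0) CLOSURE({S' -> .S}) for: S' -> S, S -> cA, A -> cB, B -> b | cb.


Start: S' -> .S
For each item with dot before a nonterminal B, add B -> .γ for every B-production
Closure: [S' -> .S, S -> .cA]


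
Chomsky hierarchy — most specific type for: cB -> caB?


LHS has context (more than one symbol) and |LHS| ≤ |RHS|
Classification: Type 1 (Context-Sensitive)


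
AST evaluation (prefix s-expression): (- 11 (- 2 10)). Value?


Evaluate inner: (- 2 10) = -8
Evaluate root: (- 11 -8) = 19
Result: 19


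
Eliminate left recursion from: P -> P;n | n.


Left-recursive alternatives: P;n; non-recursive: n
Introduce P': P -> nP', P' -> ;nP' | ε


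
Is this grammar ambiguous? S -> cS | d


right-linear, alternatives start with distinct terminals 'c' vs 'd': unique leftmost derivation
Unambiguous


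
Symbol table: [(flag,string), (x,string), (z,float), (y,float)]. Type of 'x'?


Lookup 'x' → type string


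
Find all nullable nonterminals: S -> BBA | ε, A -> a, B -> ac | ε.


A nonterminal is nullable iff some alternative derives ε (directly, or every symbol in it is nullable)
Nullable: {B, S}


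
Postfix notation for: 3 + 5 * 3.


* has higher precedence, evaluate 5*3 first
Postfix: 3 5 3 * +


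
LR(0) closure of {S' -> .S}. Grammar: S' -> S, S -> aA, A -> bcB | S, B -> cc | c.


Start: S' -> .S
For each item with dot before a nonterminal B, add B -> .γ for every B-production
Closure: [S' -> .S, S -> .aA]


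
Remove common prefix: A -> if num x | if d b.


Common prefix: 'if'
Factored: A -> if A', A' -> num x | d b


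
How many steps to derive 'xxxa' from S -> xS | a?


Derivation: S => xS => xxS => xxxS => xxxa
Steps: 4


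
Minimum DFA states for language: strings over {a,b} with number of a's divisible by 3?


Track (count of a) mod 3: states 0..2, accept at 0
Minimal DFA: 3 states


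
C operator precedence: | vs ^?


'^' is bitwise XOR (level 4); '|' is bitwise OR (level 3)
Higher level binds tighter
'^' has higher precedence than '|'


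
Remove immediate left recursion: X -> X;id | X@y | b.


Left-recursive alternatives: X;id, X@y; non-recursive: b
Introduce X': X -> bX', X' -> ;idX' | @yX' | ε


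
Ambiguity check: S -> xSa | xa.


balanced x^n…a^n: each string has a unique parse
Unambiguous


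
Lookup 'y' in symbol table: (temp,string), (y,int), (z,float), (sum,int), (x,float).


Lookup 'y' → type int


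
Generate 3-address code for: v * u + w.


Break into single-operator statements:
t1 = v * u
t2 = t1 + w


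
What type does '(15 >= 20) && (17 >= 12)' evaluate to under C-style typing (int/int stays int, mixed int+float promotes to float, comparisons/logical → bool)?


Operand types: bool && bool
Rule: logical operators take bool operands and yield bool
Result type: bool


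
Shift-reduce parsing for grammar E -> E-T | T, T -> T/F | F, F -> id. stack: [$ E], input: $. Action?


start symbol E on stack, input exhausted
Action: accept


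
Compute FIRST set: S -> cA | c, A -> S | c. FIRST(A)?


Per alternative of A: FIRST(S) = {c}; FIRST(c) = {c}
FIRST(A) = {c}


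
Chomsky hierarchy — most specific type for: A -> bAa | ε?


Single nonterminal LHS, but b^n a^n is not regular
Classification: Type 2 (Context-Free)


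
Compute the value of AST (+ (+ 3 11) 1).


Evaluate inner: (+ 3 11) = 14
Evaluate root: (+ 14 1) = 15
Result: 15


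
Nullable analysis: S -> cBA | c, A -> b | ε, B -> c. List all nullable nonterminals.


A nonterminal is nullable iff some alternative derives ε (directly, or every symbol in it is nullable)
Nullable: {A}


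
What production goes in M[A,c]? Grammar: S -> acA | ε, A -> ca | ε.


For [A, c]: 'c' ∈ FIRST(ca)
Entry: A -> ca


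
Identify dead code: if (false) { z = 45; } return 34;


condition is constant false, so the whole block is unreachable
Dead: 'if (false) { z = 45; }'


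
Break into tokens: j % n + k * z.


Scan left to right, longest-match per lexeme
Tokens: ID(j), OP(%), ID(n), OP(+), ID(k), OP(*), ID(z)


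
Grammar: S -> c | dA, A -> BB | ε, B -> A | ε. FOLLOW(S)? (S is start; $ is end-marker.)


$ ∈ FOLLOW(S). For each A -> αBβ: add FIRST(β)\{ε} to FOLLOW(B); if β nullable, add FOLLOW(A).
FOLLOW(S) = {$}


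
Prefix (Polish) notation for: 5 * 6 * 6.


left-to-right (same/higher precedence on left): tree is (* (* 5 6) 6)
Prefix: * * 5 6 6


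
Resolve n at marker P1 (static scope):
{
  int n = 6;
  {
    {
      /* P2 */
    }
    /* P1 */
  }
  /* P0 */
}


P1's block does not declare n; resolves to the enclosing declaration at depth 0
n = 6


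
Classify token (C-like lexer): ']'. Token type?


Pattern: delimiter/punctuation
Type: PUNCTUATION


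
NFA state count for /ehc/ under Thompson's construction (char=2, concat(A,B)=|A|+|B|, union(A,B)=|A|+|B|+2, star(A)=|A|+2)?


Syntax tree has 3 char leaf(s), 0 union(s), 0 star(s)
chars contribute 3×2 = 6; each union adds +2; each star adds +2
Total: 6 + 0 + 0 = 6 states


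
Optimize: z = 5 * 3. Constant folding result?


5 * 3 = 15 at compile time
Optimized: z = 15


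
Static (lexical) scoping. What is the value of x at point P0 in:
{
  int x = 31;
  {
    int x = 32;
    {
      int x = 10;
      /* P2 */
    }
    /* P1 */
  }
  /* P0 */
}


x declared in the same block as P0
x = 31


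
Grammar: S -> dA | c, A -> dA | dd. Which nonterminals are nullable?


A nonterminal is nullable iff some alternative derives ε (directly, or every symbol in it is nullable)
Nullable: {}


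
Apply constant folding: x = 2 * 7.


2 * 7 = 14 at compile time
Optimized: x = 14


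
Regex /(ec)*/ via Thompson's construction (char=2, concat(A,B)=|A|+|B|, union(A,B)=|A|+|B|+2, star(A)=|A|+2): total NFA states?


Syntax tree has 2 char leaf(s), 0 union(s), 1 star(s)
chars contribute 2×2 = 4; each union adds +2; each star adds +2
Total: 4 + 0 + 2 = 6 states


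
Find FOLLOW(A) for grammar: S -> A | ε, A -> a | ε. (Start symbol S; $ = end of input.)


$ ∈ FOLLOW(S). For each A -> αBβ: add FIRST(β)\{ε} to FOLLOW(B); if β nullable, add FOLLOW(A).
FOLLOW(A) = {$}


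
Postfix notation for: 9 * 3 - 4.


Left to right (same or higher precedence on left)
Postfix: 9 3 * 4 -


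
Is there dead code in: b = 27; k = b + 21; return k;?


b is read by k's definition; k is returned
No dead code


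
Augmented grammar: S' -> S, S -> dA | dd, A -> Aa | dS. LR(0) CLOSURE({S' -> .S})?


Start: S' -> .S
For each item with dot before a nonterminal B, add B -> .γ for every B-production
Closure: [S' -> .S, S -> .dA, S -> .dd]


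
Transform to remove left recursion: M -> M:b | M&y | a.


Left-recursive alternatives: M:b, M&y; non-recursive: a
Introduce M': M -> aM', M' -> :bM' | &yM' | ε


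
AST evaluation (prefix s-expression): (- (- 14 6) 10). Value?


Evaluate inner: (- 14 6) = 8
Evaluate root: (- 8 10) = -2
Result: -2


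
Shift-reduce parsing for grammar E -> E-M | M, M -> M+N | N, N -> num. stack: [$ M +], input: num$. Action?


no handle; shift 'num'
Action: shift


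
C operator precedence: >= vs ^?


'>=' is relational (level 7); '^' is bitwise XOR (level 4)
Higher level binds tighter
'>=' has higher precedence than '^'


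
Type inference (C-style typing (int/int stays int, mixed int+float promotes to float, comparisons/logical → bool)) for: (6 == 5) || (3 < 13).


Operand types: bool || bool
Rule: logical operators take bool operands and yield bool
Result type: bool


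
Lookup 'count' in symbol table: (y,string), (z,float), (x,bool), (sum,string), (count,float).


Lookup 'count' → type float


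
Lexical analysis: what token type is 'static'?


Pattern: reserved word
Type: KEYWORD


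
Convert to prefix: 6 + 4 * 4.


'*' binds tighter: tree is (+ 6 (* 4 4))
Prefix: + 6 * 4 4


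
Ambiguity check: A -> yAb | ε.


balanced y^n…b^n: each string has a unique parse
Unambiguous


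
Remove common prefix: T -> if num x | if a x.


Common prefix: 'if'
Factored: T -> if T', T' -> num x | a x


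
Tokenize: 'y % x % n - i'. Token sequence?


Scan left to right, longest-match per lexeme
Tokens: ID(y), OP(%), ID(x), OP(%), ID(n), OP(-), ID(i)


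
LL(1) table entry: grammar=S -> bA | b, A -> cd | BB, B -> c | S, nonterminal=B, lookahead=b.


For [B, b]: 'b' ∈ FIRST(S)
Entry: B -> S


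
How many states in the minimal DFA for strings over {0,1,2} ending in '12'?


Track the longest suffix of input matching a prefix of '12': 3 classes (prefixes of length 0..2)
Minimal DFA: 3 states


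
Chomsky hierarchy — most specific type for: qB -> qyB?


LHS has context (more than one symbol) and |LHS| ≤ |RHS|
Classification: Type 1 (Context-Sensitive)


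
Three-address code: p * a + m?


Break into single-operator statements:
t1 = p * a
t2 = t1 + m


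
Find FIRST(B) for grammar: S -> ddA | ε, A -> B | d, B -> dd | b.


Per alternative of B: FIRST(dd) = {d}; FIRST(b) = {b}
FIRST(B) = {b, d}


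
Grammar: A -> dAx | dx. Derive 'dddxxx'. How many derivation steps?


Derivation: A => dAx => ddAxx => dddxxx
Steps: 3


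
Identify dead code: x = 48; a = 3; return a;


x is assigned but never read
Dead: 'x = 48'


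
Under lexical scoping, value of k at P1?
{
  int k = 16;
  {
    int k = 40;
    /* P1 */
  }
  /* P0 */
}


k declared in the same block as P1
k = 40


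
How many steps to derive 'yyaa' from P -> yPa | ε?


Derivation: P => yPa => yyPaa => yyaa
Steps: 3


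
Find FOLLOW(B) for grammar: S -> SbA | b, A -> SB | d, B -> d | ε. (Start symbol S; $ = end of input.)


$ ∈ FOLLOW(S). For each A -> αBβ: add FIRST(β)\{ε} to FOLLOW(B); if β nullable, add FOLLOW(A).
FOLLOW(B) = {$, b, d}


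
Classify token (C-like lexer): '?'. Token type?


Pattern: operator symbol
Type: OPERATOR


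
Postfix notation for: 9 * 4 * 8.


Left to right (same or higher precedence on left)
Postfix: 9 4 * 8 *


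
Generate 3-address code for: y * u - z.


Break into single-operator statements:
t1 = y * u
t2 = t1 - z


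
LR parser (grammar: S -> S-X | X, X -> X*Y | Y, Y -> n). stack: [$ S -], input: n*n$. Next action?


no handle ('S-' is not any RHS); shift 'n'
Action: shift


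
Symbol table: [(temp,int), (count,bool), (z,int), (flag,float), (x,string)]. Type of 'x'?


Lookup 'x' → type string


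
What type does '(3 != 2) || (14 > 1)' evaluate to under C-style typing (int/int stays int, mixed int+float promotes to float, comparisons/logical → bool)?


Operand types: bool || bool
Rule: logical operators take bool operands and yield bool
Result type: bool


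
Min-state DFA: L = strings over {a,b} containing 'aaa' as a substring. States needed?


KMP-style automaton: 3 progress states + 1 absorbing accept = 4
Minimal DFA: 4 states


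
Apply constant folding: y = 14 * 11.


14 * 11 = 154 at compile time
Optimized: y = 154


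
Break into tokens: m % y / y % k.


Scan left to right, longest-match per lexeme
Tokens: ID(m), OP(%), ID(y), OP(/), ID(y), OP(%), ID(k)


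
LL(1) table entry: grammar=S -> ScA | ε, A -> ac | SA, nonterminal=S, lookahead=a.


For [S, a]: ε is nullable and 'a' ∈ FOLLOW(S)
Entry: S -> ε


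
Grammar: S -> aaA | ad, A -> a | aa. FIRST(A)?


Per alternative of A: FIRST(a) = {a}; FIRST(aa) = {a}
FIRST(A) = {a}


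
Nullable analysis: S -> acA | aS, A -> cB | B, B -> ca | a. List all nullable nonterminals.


A nonterminal is nullable iff some alternative derives ε (directly, or every symbol in it is nullable)
Nullable: {}


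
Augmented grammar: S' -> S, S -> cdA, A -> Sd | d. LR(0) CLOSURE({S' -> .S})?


Start: S' -> .S
For each item with dot before a nonterminal B, add B -> .γ for every B-production
Closure: [S' -> .S, S -> .cdA]


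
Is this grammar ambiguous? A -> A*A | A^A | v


'v*v^v' has two parse trees (no precedence encoded between * and ^)
Ambiguous


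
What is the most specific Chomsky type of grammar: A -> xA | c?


Right-linear: every RHS is a terminal or a terminal followed by one nonterminal
Classification: Type 3 (Regular)


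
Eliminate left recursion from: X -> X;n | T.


Left-recursive alternatives: X;n; non-recursive: T
Introduce X': X -> TX', X' -> ;nX' | ε


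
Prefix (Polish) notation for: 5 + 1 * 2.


'*' binds tighter: tree is (+ 5 (* 1 2))
Prefix: + 5 * 1 2


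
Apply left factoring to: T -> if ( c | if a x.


Common prefix: 'if'
Factored: T -> if T', T' -> ( c | a x


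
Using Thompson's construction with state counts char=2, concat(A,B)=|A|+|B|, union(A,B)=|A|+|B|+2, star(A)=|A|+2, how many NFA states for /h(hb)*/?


Syntax tree has 3 char leaf(s), 0 union(s), 1 star(s)
chars contribute 3×2 = 6; each union adds +2; each star adds +2
Total: 6 + 0 + 2 = 8 states


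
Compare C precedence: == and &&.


'==' is equality (level 6); '&&' is logical AND (level 2)
Higher level binds tighter
'==' has higher precedence than '&&'


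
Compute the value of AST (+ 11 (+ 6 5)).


Evaluate inner: (+ 6 5) = 11
Evaluate root: (+ 11 11) = 22
Result: 22


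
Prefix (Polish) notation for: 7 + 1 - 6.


left-to-right (same/higher precedence on left): tree is (- (+ 7 1) 6)
Prefix: - + 7 1 6


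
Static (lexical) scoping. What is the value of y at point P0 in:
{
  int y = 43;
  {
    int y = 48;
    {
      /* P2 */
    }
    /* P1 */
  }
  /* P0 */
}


y declared in the same block as P0
y = 43


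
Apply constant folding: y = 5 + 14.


5 + 14 = 19 at compile time
Optimized: y = 19


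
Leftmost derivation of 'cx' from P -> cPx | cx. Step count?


Derivation: P => cx
Steps: 1


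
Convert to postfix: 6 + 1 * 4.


* has higher precedence, evaluate 1*4 first
Postfix: 6 1 4 * +


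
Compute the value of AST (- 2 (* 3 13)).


Evaluate inner: (* 3 13) = 39
Evaluate root: (- 2 39) = -37
Result: -37


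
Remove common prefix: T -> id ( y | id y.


Common prefix: 'id'
Factored: T -> id T', T' -> ( y | y


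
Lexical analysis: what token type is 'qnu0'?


Pattern: letter/underscore followed by alphanumerics, not a keyword
Type: IDENTIFIER


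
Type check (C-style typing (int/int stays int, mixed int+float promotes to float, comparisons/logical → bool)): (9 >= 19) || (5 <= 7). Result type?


Operand types: bool || bool
Rule: logical operators take bool operands and yield bool
Result type: bool


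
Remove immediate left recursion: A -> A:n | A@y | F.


Left-recursive alternatives: A:n, A@y; non-recursive: F
Introduce A': A -> FA', A' -> :nA' | @yA' | ε


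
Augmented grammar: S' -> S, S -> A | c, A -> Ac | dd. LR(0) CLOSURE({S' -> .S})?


Start: S' -> .S
For each item with dot before a nonterminal B, add B -> .γ for every B-production
Closure: [S' -> .S, S -> .A, S -> .c, A -> .Ac, A -> .dd]


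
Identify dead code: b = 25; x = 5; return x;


b is assigned but never read
Dead: 'b = 25'


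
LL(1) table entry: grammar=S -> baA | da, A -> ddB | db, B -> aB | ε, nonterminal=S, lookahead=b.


For [S, b]: 'b' ∈ FIRST(baA)
Entry: S -> baA


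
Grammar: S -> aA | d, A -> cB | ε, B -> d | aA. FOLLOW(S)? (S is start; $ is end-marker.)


$ ∈ FOLLOW(S). For each A -> αBβ: add FIRST(β)\{ε} to FOLLOW(B); if β nullable, add FOLLOW(A).
FOLLOW(S) = {$}


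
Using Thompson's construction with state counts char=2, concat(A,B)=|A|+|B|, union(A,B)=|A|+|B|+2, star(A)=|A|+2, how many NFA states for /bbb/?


Syntax tree has 3 char leaf(s), 0 union(s), 0 star(s)
chars contribute 3×2 = 6; each union adds +2; each star adds +2
Total: 6 + 0 + 0 = 6 states


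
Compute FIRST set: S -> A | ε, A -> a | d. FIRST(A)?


Per alternative of A: FIRST(a) = {a}; FIRST(d) = {d}
FIRST(A) = {a, d}


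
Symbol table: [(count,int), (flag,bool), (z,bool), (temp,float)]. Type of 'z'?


Lookup 'z' → type bool


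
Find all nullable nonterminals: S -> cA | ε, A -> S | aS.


A nonterminal is nullable iff some alternative derives ε (directly, or every symbol in it is nullable)
Nullable: {A, S}


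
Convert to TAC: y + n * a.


Break into single-operator statements:
t1 = n * a
t2 = y + t1


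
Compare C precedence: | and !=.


'!=' is equality (level 6); '|' is bitwise OR (level 3)
Higher level binds tighter
'!=' has higher precedence than '|'


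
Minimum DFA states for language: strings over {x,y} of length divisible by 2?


Track length mod 2: states 0..1, accept at 0
Minimal DFA: 2 states


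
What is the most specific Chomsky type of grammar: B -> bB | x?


Right-linear: every RHS is a terminal or a terminal followed by one nonterminal
Classification: Type 3 (Regular)


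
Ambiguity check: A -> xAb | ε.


balanced x^n…b^n: each string has a unique parse
Unambiguous


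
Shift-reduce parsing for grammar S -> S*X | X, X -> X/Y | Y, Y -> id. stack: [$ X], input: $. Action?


lookahead ∉ {/} so X won't extend; reduce S -> X
Action: reduce (S -> X)


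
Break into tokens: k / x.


Scan left to right, longest-match per lexeme
Tokens: ID(k), OP(/), ID(x)


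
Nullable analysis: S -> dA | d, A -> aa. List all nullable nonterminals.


A nonterminal is nullable iff some alternative derives ε (directly, or every symbol in it is nullable)
Nullable: {}


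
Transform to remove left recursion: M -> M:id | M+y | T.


Left-recursive alternatives: M:id, M+y; non-recursive: T
Introduce M': M -> TM', M' -> :idM' | +yM' | ε


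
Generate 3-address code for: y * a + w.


Break into single-operator statements:
t1 = y * a
t2 = t1 + w


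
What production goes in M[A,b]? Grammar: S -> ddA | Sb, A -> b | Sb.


For [A, b]: 'b' ∈ FIRST(b)
Entry: A -> b


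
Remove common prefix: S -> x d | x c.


Common prefix: 'x'
Factored: S -> x S', S' -> d | c


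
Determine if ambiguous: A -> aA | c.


right-linear, alternatives start with distinct terminals 'a' vs 'c': unique leftmost derivation
Unambiguous


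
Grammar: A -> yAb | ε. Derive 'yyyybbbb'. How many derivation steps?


Derivation: A => yAb => yyAbb => yyyAbbb => yyyyAbbbb => yyyybbbb
Steps: 5


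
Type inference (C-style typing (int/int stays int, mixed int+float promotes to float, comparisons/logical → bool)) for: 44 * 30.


Operand types: int * int
Rule: mixed int/float promotes to float; int/int stays int
Result type: int


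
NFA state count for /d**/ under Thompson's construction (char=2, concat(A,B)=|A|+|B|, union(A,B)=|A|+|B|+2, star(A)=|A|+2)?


Syntax tree has 1 char leaf(s), 0 union(s), 2 star(s)
chars contribute 1×2 = 2; each union adds +2; each star adds +2
Total: 2 + 0 + 4 = 6 states


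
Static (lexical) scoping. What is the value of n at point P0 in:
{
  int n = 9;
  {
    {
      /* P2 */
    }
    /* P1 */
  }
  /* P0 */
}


n declared in the same block as P0
n = 9


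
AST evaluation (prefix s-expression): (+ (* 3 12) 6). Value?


Evaluate inner: (* 3 12) = 36
Evaluate root: (+ 36 6) = 42
Result: 42


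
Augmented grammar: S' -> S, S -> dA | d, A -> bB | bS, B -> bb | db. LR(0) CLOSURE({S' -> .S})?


Start: S' -> .S
For each item with dot before a nonterminal B, add B -> .γ for every B-production
Closure: [S' -> .S, S -> .dA, S -> .d]


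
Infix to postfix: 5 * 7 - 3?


Left to right (same or higher precedence on left)
Postfix: 5 7 * 3 -


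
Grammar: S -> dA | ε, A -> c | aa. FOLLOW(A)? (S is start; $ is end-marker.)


$ ∈ FOLLOW(S). For each A -> αBβ: add FIRST(β)\{ε} to FOLLOW(B); if β nullable, add FOLLOW(A).
FOLLOW(A) = {$}


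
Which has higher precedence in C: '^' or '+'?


'+' is additive (level 9); '^' is bitwise XOR (level 4)
Higher level binds tighter
'+' has higher precedence than '^'


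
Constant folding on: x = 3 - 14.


3 - 14 = -11 at compile time
Optimized: x = -11


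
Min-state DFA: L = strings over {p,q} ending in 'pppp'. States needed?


Track the longest suffix of input matching a prefix of 'pppp': 5 classes (prefixes of length 0..4)
Minimal DFA: 5 states


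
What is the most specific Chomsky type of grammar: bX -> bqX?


LHS has context (more than one symbol) and |LHS| ≤ |RHS|
Classification: Type 1 (Context-Sensitive)


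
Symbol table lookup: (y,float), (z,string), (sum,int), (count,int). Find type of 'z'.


Lookup 'z' → type string


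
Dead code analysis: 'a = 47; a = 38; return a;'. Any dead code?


first assignment to a is overwritten before any read
Dead: 'a = 47'


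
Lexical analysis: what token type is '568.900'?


Pattern: digits with a decimal point
Type: FLOAT_LITERAL


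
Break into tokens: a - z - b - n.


Scan left to right, longest-match per lexeme
Tokens: ID(a), OP(-), ID(z), OP(-), ID(b), OP(-), ID(n)


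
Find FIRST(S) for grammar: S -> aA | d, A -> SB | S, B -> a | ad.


Per alternative of S: FIRST(aA) = {a}; FIRST(d) = {d}
FIRST(S) = {a, d}


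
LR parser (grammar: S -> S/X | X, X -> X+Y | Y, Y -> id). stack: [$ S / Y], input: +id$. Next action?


'Y' (not preceded by X+) is the handle for X -> Y
Action: reduce (X -> Y)


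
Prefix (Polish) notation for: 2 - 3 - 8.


left-to-right (same/higher precedence on left): tree is (- (- 2 3) 8)
Prefix: - - 2 3 8


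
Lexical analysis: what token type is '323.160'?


Pattern: digits with a decimal point
Type: FLOAT_LITERAL


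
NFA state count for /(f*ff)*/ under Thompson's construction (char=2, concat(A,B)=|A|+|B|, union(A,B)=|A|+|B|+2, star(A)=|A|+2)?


Syntax tree has 3 char leaf(s), 0 union(s), 2 star(s)
chars contribute 3×2 = 6; each union adds +2; each star adds +2
Total: 6 + 0 + 4 = 10 states


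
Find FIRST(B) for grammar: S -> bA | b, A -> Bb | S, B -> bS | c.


Per alternative of B: FIRST(bS) = {b}; FIRST(c) = {c}
FIRST(B) = {b, c}


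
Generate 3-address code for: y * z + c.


Break into single-operator statements:
t1 = y * z
t2 = t1 + c


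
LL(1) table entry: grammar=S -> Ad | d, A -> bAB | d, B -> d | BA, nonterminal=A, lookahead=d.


For [A, d]: 'd' ∈ FIRST(d)
Entry: A -> d


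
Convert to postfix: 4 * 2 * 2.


Left to right (same or higher precedence on left)
Postfix: 4 2 * 2 *


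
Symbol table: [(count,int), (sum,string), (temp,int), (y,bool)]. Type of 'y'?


Lookup 'y' → type bool


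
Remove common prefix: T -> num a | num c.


Common prefix: 'num'
Factored: T -> num T', T' -> a | c


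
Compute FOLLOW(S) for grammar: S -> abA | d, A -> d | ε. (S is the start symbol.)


$ ∈ FOLLOW(S). For each A -> αBβ: add FIRST(β)\{ε} to FOLLOW(B); if β nullable, add FOLLOW(A).
FOLLOW(S) = {$}


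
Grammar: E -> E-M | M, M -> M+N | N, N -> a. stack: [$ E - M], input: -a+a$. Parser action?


handle 'E-M' on top; lookahead ∈ FOLLOW(E) = {-, $}
Action: reduce (E -> E-M)


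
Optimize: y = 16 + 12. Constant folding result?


16 + 12 = 28 at compile time
Optimized: y = 28


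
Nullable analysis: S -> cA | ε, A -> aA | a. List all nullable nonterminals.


A nonterminal is nullable iff some alternative derives ε (directly, or every symbol in it is nullable)
Nullable: {S}


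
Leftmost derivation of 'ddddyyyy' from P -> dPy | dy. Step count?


Derivation: P => dPy => ddPyy => dddPyyy => ddddyyyy
Steps: 4


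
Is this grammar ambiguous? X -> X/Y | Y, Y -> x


precedence layered via separate nonterminal Y: deterministic
Unambiguous


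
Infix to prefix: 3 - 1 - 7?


left-to-right (same/higher precedence on left): tree is (- (- 3 1) 7)
Prefix: - - 3 1 7


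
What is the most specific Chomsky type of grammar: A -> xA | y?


Right-linear: every RHS is a terminal or a terminal followed by one nonterminal
Classification: Type 3 (Regular)


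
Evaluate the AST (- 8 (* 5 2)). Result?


Evaluate inner: (* 5 2) = 10
Evaluate root: (- 8 10) = -2
Result: -2


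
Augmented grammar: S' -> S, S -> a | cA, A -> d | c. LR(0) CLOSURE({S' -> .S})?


Start: S' -> .S
For each item with dot before a nonterminal B, add B -> .γ for every B-production
Closure: [S' -> .S, S -> .a, S -> .cA]


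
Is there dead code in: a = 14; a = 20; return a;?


first assignment to a is overwritten before any read
Dead: 'a = 14'


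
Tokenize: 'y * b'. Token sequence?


Scan left to right, longest-match per lexeme
Tokens: ID(y), OP(*), ID(b)


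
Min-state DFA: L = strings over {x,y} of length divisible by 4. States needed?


Track length mod 4: states 0..3, accept at 0
Minimal DFA: 4 states


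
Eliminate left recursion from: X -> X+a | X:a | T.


Left-recursive alternatives: X+a, X:a; non-recursive: T
Introduce X': X -> TX', X' -> +aX' | :aX' | ε


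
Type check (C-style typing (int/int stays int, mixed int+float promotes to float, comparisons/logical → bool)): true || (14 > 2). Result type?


Operand types: bool || bool
Rule: logical operators take bool operands and yield bool
Result type: bool


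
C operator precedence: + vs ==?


'+' is additive (level 9); '==' is equality (level 6)
Higher level binds tighter
'+' has higher precedence than '=='


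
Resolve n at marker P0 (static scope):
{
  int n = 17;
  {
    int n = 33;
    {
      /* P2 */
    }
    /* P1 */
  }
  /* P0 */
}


n declared in the same block as P0
n = 17


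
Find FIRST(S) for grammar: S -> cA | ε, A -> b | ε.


Per alternative of S: FIRST(cA) = {c}; FIRST(ε) = {ε}
FIRST(S) = {c, ε}


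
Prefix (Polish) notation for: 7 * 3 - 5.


left-to-right (same/higher precedence on left): tree is (- (* 7 3) 5)
Prefix: - * 7 3 5


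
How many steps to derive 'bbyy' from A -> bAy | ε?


Derivation: A => bAy => bbAyy => bbyy
Steps: 3


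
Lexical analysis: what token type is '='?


Pattern: operator symbol
Type: OPERATOR


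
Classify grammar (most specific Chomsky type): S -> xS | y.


Right-linear: every RHS is a terminal or a terminal followed by one nonterminal
Classification: Type 3 (Regular)


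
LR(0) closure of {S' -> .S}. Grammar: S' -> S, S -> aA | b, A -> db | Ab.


Start: S' -> .S
For each item with dot before a nonterminal B, add B -> .γ for every B-production
Closure: [S' -> .S, S -> .aA, S -> .b]


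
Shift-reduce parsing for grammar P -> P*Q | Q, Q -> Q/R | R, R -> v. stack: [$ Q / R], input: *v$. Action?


handle 'Q/R' on top
Action: reduce (Q -> Q/R)


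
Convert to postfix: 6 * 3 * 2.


Left to right (same or higher precedence on left)
Postfix: 6 3 * 2 *


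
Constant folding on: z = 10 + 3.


10 + 3 = 13 at compile time
Optimized: z = 13


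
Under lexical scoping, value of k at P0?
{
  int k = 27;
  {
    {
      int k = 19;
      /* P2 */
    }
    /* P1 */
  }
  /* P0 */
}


k declared in the same block as P0
k = 27


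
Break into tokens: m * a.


Scan left to right, longest-match per lexeme
Tokens: ID(m), OP(*), ID(a)


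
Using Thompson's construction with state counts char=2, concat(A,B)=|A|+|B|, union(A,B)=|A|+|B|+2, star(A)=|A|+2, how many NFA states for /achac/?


Syntax tree has 5 char leaf(s), 0 union(s), 0 star(s)
chars contribute 5×2 = 10; each union adds +2; each star adds +2
Total: 10 + 0 + 0 = 10 states


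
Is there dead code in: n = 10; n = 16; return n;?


first assignment to n is overwritten before any read
Dead: 'n = 10'


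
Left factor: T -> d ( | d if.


Common prefix: 'd'
Factored: T -> d T', T' -> ( | if


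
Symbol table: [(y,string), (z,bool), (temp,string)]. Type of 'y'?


Lookup 'y' → type string


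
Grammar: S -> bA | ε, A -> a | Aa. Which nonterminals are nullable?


A nonterminal is nullable iff some alternative derives ε (directly, or every symbol in it is nullable)
Nullable: {S}


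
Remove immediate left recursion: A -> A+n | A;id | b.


Left-recursive alternatives: A+n, A;id; non-recursive: b
Introduce A': A -> bA', A' -> +nA' | ;idA' | ε


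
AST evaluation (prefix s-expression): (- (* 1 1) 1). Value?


Evaluate inner: (* 1 1) = 1
Evaluate root: (- 1 1) = 0
Result: 0


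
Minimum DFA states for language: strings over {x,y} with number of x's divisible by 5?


Track (count of x) mod 5: states 0..4, accept at 0
Minimal DFA: 5 states


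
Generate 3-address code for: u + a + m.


Break into single-operator statements:
t1 = u + a
t2 = t1 + m
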